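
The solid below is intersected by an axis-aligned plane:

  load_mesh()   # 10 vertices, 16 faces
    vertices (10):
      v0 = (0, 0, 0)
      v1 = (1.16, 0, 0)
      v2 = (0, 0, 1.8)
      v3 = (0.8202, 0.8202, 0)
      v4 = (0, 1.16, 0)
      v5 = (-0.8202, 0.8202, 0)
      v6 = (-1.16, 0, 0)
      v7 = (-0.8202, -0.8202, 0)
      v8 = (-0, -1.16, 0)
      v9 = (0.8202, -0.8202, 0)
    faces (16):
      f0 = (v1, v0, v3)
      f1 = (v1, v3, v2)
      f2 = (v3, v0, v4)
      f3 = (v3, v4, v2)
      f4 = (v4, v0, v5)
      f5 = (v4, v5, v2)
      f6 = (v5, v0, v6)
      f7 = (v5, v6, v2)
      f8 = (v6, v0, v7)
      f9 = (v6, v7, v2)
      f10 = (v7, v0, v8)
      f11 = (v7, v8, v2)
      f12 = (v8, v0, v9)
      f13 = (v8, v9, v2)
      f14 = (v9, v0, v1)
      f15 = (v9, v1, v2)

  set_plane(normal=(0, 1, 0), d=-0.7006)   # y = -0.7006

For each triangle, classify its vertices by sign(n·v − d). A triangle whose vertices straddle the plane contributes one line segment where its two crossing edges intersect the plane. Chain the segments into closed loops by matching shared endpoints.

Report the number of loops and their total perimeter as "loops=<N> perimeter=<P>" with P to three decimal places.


loops=1 perimeter=4.030

Straddling triangles (8 of 16):
  (v6,v0,v7) [++-] → (-0.7006, -0.7006, 0)–(-0.869749, -0.7006, 0)  len=0.1691
  (v6,v7,v2) [+-+] → (-0.869749, -0.7006, 0)–(-0.7006, -0.7006, 0.262473)  len=0.3123
  (v7,v0,v8) [-+-] → (-0.7006, -0.7006, 0)–(0, -0.7006, 0)  len=0.7006
  (v7,v8,v2) [--+] → (0, -0.7006, 0.712862)–(-0.7006, -0.7006, 0.262473)  len=0.8329
  (v8,v0,v9) [-+-] → (0, -0.7006, 0)–(0.7006, -0.7006, 0)  len=0.7006
  (v8,v9,v2) [--+] → (0.7006, -0.7006, 0.262473)–(0, -0.7006, 0.712862)  len=0.8329
  (v9,v0,v1) [-++] → (0.7006, -0.7006, 0)–(0.869749, -0.7006, 0)  len=0.1691
  (v9,v1,v2) [-++] → (0.869749, -0.7006, 0)–(0.7006, -0.7006, 0.262473)  len=0.3123

Chained into 1 loop(s):
  loop 1: 8 segments, perimeter = 4.0298
Total perimeter = 4.030


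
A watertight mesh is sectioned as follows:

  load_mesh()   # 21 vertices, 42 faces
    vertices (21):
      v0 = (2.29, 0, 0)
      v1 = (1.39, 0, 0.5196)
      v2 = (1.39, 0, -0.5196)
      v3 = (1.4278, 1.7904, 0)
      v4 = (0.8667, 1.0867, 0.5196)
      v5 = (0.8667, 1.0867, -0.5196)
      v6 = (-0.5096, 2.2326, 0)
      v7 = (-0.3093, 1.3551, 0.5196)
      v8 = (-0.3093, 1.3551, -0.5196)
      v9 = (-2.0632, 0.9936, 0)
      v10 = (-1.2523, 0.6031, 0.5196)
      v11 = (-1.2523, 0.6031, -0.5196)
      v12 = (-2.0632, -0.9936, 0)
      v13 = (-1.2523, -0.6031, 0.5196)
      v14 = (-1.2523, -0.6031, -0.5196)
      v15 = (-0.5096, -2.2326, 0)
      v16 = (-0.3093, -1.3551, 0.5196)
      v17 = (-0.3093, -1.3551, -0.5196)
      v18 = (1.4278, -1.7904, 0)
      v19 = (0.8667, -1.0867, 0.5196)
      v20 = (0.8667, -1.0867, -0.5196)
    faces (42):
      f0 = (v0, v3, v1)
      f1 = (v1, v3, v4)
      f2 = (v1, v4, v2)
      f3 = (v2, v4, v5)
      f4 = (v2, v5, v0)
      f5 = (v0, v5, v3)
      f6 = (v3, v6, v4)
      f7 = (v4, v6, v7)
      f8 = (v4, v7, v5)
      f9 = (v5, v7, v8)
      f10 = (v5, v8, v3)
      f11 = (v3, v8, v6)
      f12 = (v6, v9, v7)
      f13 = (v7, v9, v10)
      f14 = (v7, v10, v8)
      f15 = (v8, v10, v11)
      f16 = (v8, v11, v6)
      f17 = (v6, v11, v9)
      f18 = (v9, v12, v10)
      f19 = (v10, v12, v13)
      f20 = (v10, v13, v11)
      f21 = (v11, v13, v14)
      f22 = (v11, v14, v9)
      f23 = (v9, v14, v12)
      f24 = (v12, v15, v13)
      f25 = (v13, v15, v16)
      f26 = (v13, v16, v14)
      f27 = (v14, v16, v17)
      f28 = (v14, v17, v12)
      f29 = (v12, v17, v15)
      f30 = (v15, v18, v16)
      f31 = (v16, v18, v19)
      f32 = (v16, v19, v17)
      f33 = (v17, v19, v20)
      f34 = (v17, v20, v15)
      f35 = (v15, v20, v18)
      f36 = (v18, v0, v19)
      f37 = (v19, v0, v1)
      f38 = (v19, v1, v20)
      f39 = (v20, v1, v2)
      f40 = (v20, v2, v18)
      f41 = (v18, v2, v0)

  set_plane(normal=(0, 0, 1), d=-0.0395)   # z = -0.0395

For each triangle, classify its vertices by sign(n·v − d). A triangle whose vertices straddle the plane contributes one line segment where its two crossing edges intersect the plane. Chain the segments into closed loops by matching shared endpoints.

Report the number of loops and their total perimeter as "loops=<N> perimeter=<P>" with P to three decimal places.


loops=2 perimeter=21.938

Straddling triangles (28 of 42):
  (v1,v4,v2) [++-] → (1.14824, 0.502045, -0.0395)–(1.39, 0, -0.0395)  len=0.5572
  (v2,v4,v5) [-+-] → (1.14824, 0.502045, -0.0395)–(0.8667, 1.0867, -0.0395)  len=0.6489
  (v2,v5,v0) [--+] → (2.1818, 0.082611, -0.0395)–(2.22158, 0, -0.0395)  len=0.0917
  (v0,v5,v3) [+-+] → (2.1818, 0.082611, -0.0395)–(1.38515, 1.7369, -0.0395)  len=1.8361
  (v4,v7,v5) [++-] → (0.3234, 1.2107, -0.0395)–(0.8667, 1.0867, -0.0395)  len=0.5573
  (v5,v7,v8) [-+-] → (0.3234, 1.2107, -0.0395)–(-0.3093, 1.3551, -0.0395)  len=0.6490
  (v5,v8,v3) [--+] → (1.29575, 1.75731, -0.0395)–(1.38515, 1.7369, -0.0395)  len=0.0917
  (v3,v8,v6) [+-+] → (1.29575, 1.75731, -0.0395)–(-0.494373, 2.16589, -0.0395)  len=1.8362
  (v7,v10,v8) [++-] → (-0.744957, 1.00768, -0.0395)–(-0.3093, 1.3551, -0.0395)  len=0.5572
  (v8,v10,v11) [-+-] → (-0.744957, 1.00768, -0.0395)–(-1.2523, 0.6031, -0.0395)  len=0.6489
  (v8,v11,v6) [--+] → (-0.56606, 2.10873, -0.0395)–(-0.494373, 2.16589, -0.0395)  len=0.0917
  (v6,v11,v9) [+-+] → (-0.56606, 2.10873, -0.0395)–(-2.00156, 0.963914, -0.0395)  len=1.8361
  (v10,v13,v11) [++-] → (-1.2523, 0.0458477, -0.0395)–(-1.2523, 0.6031, -0.0395)  len=0.5573
  (v11,v13,v14) [-+-] → (-1.2523, 0.0458477, -0.0395)–(-1.2523, -0.6031, -0.0395)  len=0.6489
  (v11,v14,v9) [--+] → (-2.00156, 0.872219, -0.0395)–(-2.00156, 0.963914, -0.0395)  len=0.0917
  (v9,v14,v12) [+-+] → (-2.00156, 0.872219, -0.0395)–(-2.00156, -0.963914, -0.0395)  len=1.8361
  (v13,v16,v14) [++-] → (-0.816643, -0.950516, -0.0395)–(-1.2523, -0.6031, -0.0395)  len=0.5572
  (v14,v16,v17) [-+-] → (-0.816643, -0.950516, -0.0395)–(-0.3093, -1.3551, -0.0395)  len=0.6489
  (v14,v17,v12) [--+] → (-1.92987, -1.02108, -0.0395)–(-2.00156, -0.963914, -0.0395)  len=0.0917
  (v12,v17,v15) [+-+] → (-1.92987, -1.02108, -0.0395)–(-0.494373, -2.16589, -0.0395)  len=1.8361
  (v16,v19,v17) [++-] → (0.234, -1.2311, -0.0395)–(-0.3093, -1.3551, -0.0395)  len=0.5573
  (v17,v19,v20) [-+-] → (0.234, -1.2311, -0.0395)–(0.8667, -1.0867, -0.0395)  len=0.6490
  (v17,v20,v15) [--+] → (-0.404974, -2.14549, -0.0395)–(-0.494373, -2.16589, -0.0395)  len=0.0917
  (v15,v20,v18) [+-+] → (-0.404974, -2.14549, -0.0395)–(1.38515, -1.7369, -0.0395)  len=1.8362
  (v19,v1,v20) [++-] → (1.10846, -0.584655, -0.0395)–(0.8667, -1.0867, -0.0395)  len=0.5572
  (v20,v1,v2) [-+-] → (1.10846, -0.584655, -0.0395)–(1.39, 0, -0.0395)  len=0.6489
  (v20,v2,v18) [--+] → (1.42493, -1.65429, -0.0395)–(1.38515, -1.7369, -0.0395)  len=0.0917
  (v18,v2,v0) [+-+] → (1.42493, -1.65429, -0.0395)–(2.22158, 0, -0.0395)  len=1.8361

Chained into 2 loop(s):
  loop 1: 14 segments, perimeter = 8.4432
  loop 2: 14 segments, perimeter = 13.4947
Total perimeter = 21.938


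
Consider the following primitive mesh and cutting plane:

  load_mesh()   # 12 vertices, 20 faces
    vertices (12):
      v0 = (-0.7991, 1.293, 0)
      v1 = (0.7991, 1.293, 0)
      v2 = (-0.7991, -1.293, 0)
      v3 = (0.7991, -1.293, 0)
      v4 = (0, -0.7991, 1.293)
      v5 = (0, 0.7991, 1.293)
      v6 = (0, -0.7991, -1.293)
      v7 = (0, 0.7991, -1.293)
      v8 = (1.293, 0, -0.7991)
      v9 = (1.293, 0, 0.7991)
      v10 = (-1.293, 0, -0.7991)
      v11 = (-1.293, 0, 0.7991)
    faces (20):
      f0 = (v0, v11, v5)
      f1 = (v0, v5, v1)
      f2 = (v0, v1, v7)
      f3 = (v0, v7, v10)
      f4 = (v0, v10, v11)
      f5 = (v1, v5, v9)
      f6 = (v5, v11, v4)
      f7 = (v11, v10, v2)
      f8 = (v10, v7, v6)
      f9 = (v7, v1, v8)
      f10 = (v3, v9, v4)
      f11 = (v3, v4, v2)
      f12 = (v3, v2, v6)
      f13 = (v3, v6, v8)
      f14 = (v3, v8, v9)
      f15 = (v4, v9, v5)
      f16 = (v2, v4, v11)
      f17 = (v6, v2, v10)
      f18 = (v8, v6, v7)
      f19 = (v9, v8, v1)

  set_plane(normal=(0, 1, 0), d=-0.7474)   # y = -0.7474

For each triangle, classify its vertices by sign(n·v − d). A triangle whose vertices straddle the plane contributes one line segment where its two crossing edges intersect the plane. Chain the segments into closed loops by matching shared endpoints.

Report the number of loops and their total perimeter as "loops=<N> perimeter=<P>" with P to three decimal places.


loops=1 perimeter=6.933

Straddling triangles (10 of 20):
  (v5,v11,v4) [++-] → (-0.0836542, -0.7474, 1.26105)–(0, -0.7474, 1.293)  len=0.0895
  (v11,v10,v2) [++-] → (-1.00751, -0.7474, -0.337192)–(-1.00751, -0.7474, 0.337192)  len=0.6744
  (v10,v7,v6) [++-] → (0, -0.7474, -1.293)–(-0.0836542, -0.7474, -1.26105)  len=0.0895
  (v3,v9,v4) [-+-] → (1.00751, -0.7474, 0.337192)–(0.0836542, -0.7474, 1.26105)  len=1.3065
  (v3,v6,v8) [--+] → (0.0836542, -0.7474, -1.26105)–(1.00751, -0.7474, -0.337192)  len=1.3065
  (v3,v8,v9) [-++] → (1.00751, -0.7474, -0.337192)–(1.00751, -0.7474, 0.337192)  len=0.6744
  (v4,v9,v5) [-++] → (0.0836542, -0.7474, 1.26105)–(0, -0.7474, 1.293)  len=0.0895
  (v2,v4,v11) [--+] → (-0.0836542, -0.7474, 1.26105)–(-1.00751, -0.7474, 0.337192)  len=1.3065
  (v6,v2,v10) [--+] → (-1.00751, -0.7474, -0.337192)–(-0.0836542, -0.7474, -1.26105)  len=1.3065
  (v8,v6,v7) [+-+] → (0.0836542, -0.7474, -1.26105)–(0, -0.7474, -1.293)  len=0.0895

Chained into 1 loop(s):
  loop 1: 10 segments, perimeter = 6.9331
Total perimeter = 6.933


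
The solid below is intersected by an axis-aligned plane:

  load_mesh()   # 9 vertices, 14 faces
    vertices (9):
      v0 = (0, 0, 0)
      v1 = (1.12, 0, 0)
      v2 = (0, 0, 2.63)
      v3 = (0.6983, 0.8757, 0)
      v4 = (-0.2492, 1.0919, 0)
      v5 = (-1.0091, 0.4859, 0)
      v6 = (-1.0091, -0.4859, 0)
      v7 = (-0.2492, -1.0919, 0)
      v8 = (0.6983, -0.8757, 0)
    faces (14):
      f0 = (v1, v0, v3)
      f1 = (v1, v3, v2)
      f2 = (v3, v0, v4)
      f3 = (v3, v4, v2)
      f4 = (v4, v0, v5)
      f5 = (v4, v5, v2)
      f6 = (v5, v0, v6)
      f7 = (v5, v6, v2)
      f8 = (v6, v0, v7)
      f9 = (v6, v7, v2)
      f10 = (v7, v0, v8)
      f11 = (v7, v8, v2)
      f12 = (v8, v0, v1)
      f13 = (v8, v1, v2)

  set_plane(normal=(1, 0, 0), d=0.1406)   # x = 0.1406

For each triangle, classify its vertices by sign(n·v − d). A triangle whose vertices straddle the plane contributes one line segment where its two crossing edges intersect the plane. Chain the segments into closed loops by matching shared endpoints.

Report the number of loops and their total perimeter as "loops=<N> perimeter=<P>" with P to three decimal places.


Straddling triangles (8 of 14):
  (v1,v0,v3) [+-+] → (0.1406, 0, 0)–(0.1406, 0.176319, 0)  len=0.1763
  (v1,v3,v2) [++-] → (0.1406, 0.176319, 2.10046)–(0.1406, 0, 2.29984)  len=0.2662
  (v3,v0,v4) [+--] → (0.1406, 0.176319, 0)–(0.1406, 1.00296, 0)  len=0.8266
  (v3,v4,v2) [+--] → (0.1406, 1.00296, 0)–(0.1406, 0.176319, 2.10046)  len=2.2573
  (v7,v0,v8) [--+] → (0.1406, -0.176319, 0)–(0.1406, -1.00296, 0)  len=0.8266
  (v7,v8,v2) [-+-] → (0.1406, -1.00296, 0)–(0.1406, -0.176319, 2.10046)  len=2.2573
  (v8,v0,v1) [+-+] → (0.1406, -0.176319, 0)–(0.1406, 0, 0)  len=0.1763
  (v8,v1,v2) [++-] → (0.1406, 0, 2.29984)–(0.1406, -0.176319, 2.10046)  len=0.2662

Chained into 1 loop(s):
  loop 1: 8 segments, perimeter = 7.0528
Total perimeter = 7.053

loops=1 perimeter=7.053


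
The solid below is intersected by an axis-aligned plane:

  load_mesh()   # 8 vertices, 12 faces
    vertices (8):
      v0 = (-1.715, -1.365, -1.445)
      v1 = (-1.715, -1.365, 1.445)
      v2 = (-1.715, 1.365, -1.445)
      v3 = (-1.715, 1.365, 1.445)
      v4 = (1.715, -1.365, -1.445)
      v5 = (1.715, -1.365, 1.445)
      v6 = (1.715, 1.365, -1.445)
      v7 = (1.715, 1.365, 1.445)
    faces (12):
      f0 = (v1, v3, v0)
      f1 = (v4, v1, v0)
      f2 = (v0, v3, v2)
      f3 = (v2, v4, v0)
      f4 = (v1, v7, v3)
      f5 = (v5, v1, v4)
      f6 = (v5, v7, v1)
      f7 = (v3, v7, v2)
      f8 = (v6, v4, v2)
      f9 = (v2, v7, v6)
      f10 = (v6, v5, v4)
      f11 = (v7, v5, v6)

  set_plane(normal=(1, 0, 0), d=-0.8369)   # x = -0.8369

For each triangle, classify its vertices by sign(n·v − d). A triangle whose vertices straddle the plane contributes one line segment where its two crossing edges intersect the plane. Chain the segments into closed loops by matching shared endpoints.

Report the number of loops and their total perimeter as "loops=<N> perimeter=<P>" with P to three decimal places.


Straddling triangles (8 of 12):
  (v4,v1,v0) [+--] → (-0.8369, -1.365, 0.705143)–(-0.8369, -1.365, -1.445)  len=2.1501
  (v2,v4,v0) [-+-] → (-0.8369, 0.666104, -1.445)–(-0.8369, -1.365, -1.445)  len=2.0311
  (v1,v7,v3) [-+-] → (-0.8369, -0.666104, 1.445)–(-0.8369, 1.365, 1.445)  len=2.0311
  (v5,v1,v4) [+-+] → (-0.8369, -1.365, 1.445)–(-0.8369, -1.365, 0.705143)  len=0.7399
  (v5,v7,v1) [++-] → (-0.8369, -0.666104, 1.445)–(-0.8369, -1.365, 1.445)  len=0.6989
  (v3,v7,v2) [-+-] → (-0.8369, 1.365, 1.445)–(-0.8369, 1.365, -0.705143)  len=2.1501
  (v6,v4,v2) [++-] → (-0.8369, 0.666104, -1.445)–(-0.8369, 1.365, -1.445)  len=0.6989
  (v2,v7,v6) [-++] → (-0.8369, 1.365, -0.705143)–(-0.8369, 1.365, -1.445)  len=0.7399

Chained into 1 loop(s):
  loop 1: 8 segments, perimeter = 11.2400
Total perimeter = 11.240

loops=1 perimeter=11.240


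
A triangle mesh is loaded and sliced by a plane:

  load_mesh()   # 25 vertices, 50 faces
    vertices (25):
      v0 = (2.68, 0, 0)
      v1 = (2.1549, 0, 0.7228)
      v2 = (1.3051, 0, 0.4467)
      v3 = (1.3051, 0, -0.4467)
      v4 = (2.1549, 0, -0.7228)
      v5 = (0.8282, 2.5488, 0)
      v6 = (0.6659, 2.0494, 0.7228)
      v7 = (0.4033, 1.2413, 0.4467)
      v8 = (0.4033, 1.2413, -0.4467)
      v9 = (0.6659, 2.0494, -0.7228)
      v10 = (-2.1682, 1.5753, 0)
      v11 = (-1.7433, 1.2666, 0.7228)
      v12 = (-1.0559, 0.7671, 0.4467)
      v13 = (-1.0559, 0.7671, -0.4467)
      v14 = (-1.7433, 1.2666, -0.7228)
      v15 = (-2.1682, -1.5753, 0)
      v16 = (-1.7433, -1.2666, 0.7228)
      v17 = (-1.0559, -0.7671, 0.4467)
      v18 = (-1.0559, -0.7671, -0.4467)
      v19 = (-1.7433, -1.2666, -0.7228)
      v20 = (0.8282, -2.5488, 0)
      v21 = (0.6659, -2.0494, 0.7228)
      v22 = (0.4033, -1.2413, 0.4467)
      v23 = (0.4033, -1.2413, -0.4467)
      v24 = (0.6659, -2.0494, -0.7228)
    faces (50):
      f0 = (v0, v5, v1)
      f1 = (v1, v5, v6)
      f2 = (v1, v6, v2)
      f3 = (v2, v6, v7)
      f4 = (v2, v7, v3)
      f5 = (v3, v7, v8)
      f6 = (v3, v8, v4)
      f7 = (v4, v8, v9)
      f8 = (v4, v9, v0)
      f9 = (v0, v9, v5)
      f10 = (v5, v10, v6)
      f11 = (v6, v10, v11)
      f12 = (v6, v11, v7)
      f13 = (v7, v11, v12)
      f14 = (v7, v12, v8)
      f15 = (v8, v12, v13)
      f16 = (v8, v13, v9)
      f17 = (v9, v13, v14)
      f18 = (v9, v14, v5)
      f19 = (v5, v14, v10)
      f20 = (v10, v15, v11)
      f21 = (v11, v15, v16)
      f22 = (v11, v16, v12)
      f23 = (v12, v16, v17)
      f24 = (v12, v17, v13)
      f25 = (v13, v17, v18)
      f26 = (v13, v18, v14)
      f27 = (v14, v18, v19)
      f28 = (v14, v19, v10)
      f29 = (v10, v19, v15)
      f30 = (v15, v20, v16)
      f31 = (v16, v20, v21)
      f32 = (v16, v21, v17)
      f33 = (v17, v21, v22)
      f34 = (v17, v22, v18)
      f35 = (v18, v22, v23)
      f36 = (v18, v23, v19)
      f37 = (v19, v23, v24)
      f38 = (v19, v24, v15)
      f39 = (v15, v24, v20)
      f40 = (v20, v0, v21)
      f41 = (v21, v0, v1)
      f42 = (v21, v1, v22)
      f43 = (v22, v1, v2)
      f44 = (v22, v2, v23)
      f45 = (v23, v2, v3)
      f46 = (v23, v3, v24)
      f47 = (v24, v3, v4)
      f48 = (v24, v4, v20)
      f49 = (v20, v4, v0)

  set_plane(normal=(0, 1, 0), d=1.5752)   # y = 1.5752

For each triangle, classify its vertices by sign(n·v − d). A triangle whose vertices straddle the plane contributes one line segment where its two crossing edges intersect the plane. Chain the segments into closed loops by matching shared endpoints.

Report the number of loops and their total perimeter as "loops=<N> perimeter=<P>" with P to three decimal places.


Straddling triangles (16 of 50):
  (v0,v5,v1) [-+-] → (1.53556, 1.5752, 0)–(1.33498, 1.5752, 0.276098)  len=0.3413
  (v1,v5,v6) [-++] → (1.33498, 1.5752, 0.276098)–(1.01043, 1.5752, 0.7228)  len=0.5522
  (v1,v6,v2) [-+-] → (1.01043, 1.5752, 0.7228)–(0.813801, 1.5752, 0.658915)  len=0.2067
  (v2,v6,v7) [-+-] → (0.813801, 1.5752, 0.658915)–(0.511804, 1.5752, 0.560782)  len=0.3175
  (v4,v8,v9) [--+] → (0.511804, 1.5752, -0.560782)–(1.01043, 1.5752, -0.7228)  len=0.5243
  (v4,v9,v0) [-+-] → (1.01043, 1.5752, -0.7228)–(1.13193, 1.5752, -0.555555)  len=0.2067
  (v0,v9,v5) [-++] → (1.13193, 1.5752, -0.555555)–(1.53556, 1.5752, 0)  len=0.6867
  (v6,v10,v11) [++-] → (-2.16806, 1.5752, 0.000234143)–(-0.793531, 1.5752, 0.7228)  len=1.5529
  (v6,v11,v7) [+--] → (-0.793531, 1.5752, 0.7228)–(0.511804, 1.5752, 0.560782)  len=1.3154
  (v8,v13,v9) [--+] → (0.029171, 1.5752, -0.620697)–(0.511804, 1.5752, -0.560782)  len=0.4863
  (v9,v13,v14) [+--] → (0.029171, 1.5752, -0.620697)–(-0.793531, 1.5752, -0.7228)  len=0.8290
  (v9,v14,v5) [+-+] → (-0.793531, 1.5752, -0.7228)–(-1.12439, 1.5752, -0.548836)  len=0.3738
  (v5,v14,v10) [+-+] → (-1.12439, 1.5752, -0.548836)–(-2.16806, 1.5752, -0.000234143)  len=1.1791
  (v10,v15,v11) [+--] → (-2.1682, 1.5752, 0)–(-2.16806, 1.5752, 0.000234143)  len=0.0003
  (v14,v19,v10) [--+] → (-2.16819, 1.5752, -2.54337e-05)–(-2.16806, 1.5752, -0.000234143)  len=0.0002
  (v10,v19,v15) [+--] → (-2.16819, 1.5752, -2.54337e-05)–(-2.1682, 1.5752, 0)  len=0.0000

Chained into 1 loop(s):
  loop 1: 16 segments, perimeter = 8.5724
Total perimeter = 8.572

loops=1 perimeter=8.572


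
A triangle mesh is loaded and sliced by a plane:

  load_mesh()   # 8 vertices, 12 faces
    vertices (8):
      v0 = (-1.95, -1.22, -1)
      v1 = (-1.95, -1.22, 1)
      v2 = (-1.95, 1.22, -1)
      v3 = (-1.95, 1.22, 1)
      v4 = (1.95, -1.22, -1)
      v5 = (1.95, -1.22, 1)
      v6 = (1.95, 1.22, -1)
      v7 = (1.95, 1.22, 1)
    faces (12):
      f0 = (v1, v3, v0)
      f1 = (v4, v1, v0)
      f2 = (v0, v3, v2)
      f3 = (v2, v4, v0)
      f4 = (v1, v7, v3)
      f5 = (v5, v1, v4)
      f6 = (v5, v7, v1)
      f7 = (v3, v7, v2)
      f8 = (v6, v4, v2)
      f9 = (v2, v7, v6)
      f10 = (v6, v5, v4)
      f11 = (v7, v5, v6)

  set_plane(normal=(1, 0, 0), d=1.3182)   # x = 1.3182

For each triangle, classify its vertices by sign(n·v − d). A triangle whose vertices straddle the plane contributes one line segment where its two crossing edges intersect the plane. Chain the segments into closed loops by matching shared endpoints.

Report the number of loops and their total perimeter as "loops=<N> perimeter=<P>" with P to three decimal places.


Straddling triangles (8 of 12):
  (v4,v1,v0) [+--] → (1.3182, -1.22, -0.676)–(1.3182, -1.22, -1)  len=0.3240
  (v2,v4,v0) [-+-] → (1.3182, -0.82472, -1)–(1.3182, -1.22, -1)  len=0.3953
  (v1,v7,v3) [-+-] → (1.3182, 0.82472, 1)–(1.3182, 1.22, 1)  len=0.3953
  (v5,v1,v4) [+-+] → (1.3182, -1.22, 1)–(1.3182, -1.22, -0.676)  len=1.6760
  (v5,v7,v1) [++-] → (1.3182, 0.82472, 1)–(1.3182, -1.22, 1)  len=2.0447
  (v3,v7,v2) [-+-] → (1.3182, 1.22, 1)–(1.3182, 1.22, 0.676)  len=0.3240
  (v6,v4,v2) [++-] → (1.3182, -0.82472, -1)–(1.3182, 1.22, -1)  len=2.0447
  (v2,v7,v6) [-++] → (1.3182, 1.22, 0.676)–(1.3182, 1.22, -1)  len=1.6760

Chained into 1 loop(s):
  loop 1: 8 segments, perimeter = 8.8800
Total perimeter = 8.880

loops=1 perimeter=8.880


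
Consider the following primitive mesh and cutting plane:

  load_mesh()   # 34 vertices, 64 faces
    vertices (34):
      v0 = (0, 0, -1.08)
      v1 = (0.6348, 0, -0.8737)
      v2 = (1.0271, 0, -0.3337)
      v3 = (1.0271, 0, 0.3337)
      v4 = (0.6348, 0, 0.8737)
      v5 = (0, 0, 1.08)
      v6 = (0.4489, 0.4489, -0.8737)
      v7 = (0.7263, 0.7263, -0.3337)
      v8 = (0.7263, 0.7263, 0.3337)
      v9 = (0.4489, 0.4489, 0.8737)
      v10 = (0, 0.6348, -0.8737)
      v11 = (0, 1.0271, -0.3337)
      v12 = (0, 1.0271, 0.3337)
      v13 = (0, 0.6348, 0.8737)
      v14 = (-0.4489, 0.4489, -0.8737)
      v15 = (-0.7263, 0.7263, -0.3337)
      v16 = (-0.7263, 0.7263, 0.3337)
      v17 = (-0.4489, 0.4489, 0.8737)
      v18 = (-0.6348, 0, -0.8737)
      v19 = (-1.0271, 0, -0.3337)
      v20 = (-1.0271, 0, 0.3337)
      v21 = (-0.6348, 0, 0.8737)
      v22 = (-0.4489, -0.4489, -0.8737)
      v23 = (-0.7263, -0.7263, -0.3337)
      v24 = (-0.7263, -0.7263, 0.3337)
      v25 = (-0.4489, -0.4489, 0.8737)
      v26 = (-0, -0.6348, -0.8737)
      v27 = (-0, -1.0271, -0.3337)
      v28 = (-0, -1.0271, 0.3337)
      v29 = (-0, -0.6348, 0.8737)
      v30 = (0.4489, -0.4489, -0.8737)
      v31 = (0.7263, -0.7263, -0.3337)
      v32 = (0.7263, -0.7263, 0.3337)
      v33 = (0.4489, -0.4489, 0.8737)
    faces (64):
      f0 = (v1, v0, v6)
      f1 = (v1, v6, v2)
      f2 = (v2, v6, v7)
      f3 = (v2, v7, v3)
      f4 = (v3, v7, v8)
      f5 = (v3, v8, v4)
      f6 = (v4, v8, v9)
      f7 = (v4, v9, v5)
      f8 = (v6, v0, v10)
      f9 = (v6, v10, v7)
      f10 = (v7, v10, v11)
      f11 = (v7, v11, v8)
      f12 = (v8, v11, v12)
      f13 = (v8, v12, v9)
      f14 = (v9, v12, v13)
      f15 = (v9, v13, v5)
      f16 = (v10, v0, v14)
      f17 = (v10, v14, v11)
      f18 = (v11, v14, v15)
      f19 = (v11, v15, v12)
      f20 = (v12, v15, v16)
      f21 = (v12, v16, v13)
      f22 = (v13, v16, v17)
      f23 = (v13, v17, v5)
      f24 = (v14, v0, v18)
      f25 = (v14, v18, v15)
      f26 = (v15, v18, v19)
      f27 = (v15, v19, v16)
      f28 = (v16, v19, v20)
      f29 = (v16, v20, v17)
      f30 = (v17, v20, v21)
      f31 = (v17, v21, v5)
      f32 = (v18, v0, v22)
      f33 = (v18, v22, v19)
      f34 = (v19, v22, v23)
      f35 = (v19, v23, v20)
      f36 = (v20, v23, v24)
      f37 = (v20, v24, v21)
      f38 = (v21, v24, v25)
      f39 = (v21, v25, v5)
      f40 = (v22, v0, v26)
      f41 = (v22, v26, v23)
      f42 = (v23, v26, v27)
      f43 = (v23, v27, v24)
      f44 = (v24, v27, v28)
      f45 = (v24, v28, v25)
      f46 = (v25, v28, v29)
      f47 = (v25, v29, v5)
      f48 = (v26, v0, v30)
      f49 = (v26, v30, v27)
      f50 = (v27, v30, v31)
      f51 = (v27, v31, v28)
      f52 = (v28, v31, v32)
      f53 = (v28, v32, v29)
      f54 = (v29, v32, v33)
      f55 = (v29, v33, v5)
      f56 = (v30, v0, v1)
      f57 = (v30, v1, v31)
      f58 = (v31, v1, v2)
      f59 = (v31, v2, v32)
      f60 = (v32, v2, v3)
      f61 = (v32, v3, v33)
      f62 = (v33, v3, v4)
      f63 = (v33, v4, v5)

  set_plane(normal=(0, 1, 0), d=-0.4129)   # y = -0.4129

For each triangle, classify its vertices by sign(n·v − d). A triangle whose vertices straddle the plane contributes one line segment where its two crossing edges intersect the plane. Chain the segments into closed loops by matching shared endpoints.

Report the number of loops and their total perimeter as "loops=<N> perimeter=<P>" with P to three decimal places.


Straddling triangles (20 of 64):
  (v18,v0,v22) [++-] → (-0.4129, -0.4129, -0.890244)–(-0.463808, -0.4129, -0.8737)  len=0.0535
  (v18,v22,v19) [+-+] → (-0.463808, -0.4129, -0.8737)–(-0.495269, -0.4129, -0.830394)  len=0.0535
  (v19,v22,v23) [+--] → (-0.495269, -0.4129, -0.830394)–(-0.856096, -0.4129, -0.3337)  len=0.6139
  (v19,v23,v20) [+-+] → (-0.856096, -0.4129, -0.3337)–(-0.856096, -0.4129, -0.0457155)  len=0.2880
  (v20,v23,v24) [+--] → (-0.856096, -0.4129, -0.0457155)–(-0.856096, -0.4129, 0.3337)  len=0.3794
  (v20,v24,v21) [+-+] → (-0.856096, -0.4129, 0.3337)–(-0.686818, -0.4129, 0.566711)  len=0.2880
  (v21,v24,v25) [+--] → (-0.686818, -0.4129, 0.566711)–(-0.463808, -0.4129, 0.8737)  len=0.3794
  (v21,v25,v5) [+-+] → (-0.463808, -0.4129, 0.8737)–(-0.4129, -0.4129, 0.890244)  len=0.0535
  (v22,v0,v26) [-+-] → (-0.4129, -0.4129, -0.890244)–(0, -0.4129, -0.945814)  len=0.4166
  (v25,v29,v5) [--+] → (0, -0.4129, 0.945814)–(-0.4129, -0.4129, 0.890244)  len=0.4166
  (v26,v0,v30) [-+-] → (0, -0.4129, -0.945814)–(0.4129, -0.4129, -0.890244)  len=0.4166
  (v29,v33,v5) [--+] → (0.4129, -0.4129, 0.890244)–(0, -0.4129, 0.945814)  len=0.4166
  (v30,v0,v1) [-++] → (0.4129, -0.4129, -0.890244)–(0.463808, -0.4129, -0.8737)  len=0.0535
  (v30,v1,v31) [-+-] → (0.463808, -0.4129, -0.8737)–(0.686818, -0.4129, -0.566711)  len=0.3794
  (v31,v1,v2) [-++] → (0.686818, -0.4129, -0.566711)–(0.856096, -0.4129, -0.3337)  len=0.2880
  (v31,v2,v32) [-+-] → (0.856096, -0.4129, -0.3337)–(0.856096, -0.4129, 0.0457155)  len=0.3794
  (v32,v2,v3) [-++] → (0.856096, -0.4129, 0.0457155)–(0.856096, -0.4129, 0.3337)  len=0.2880
  (v32,v3,v33) [-+-] → (0.856096, -0.4129, 0.3337)–(0.495269, -0.4129, 0.830394)  len=0.6139
  (v33,v3,v4) [-++] → (0.495269, -0.4129, 0.830394)–(0.463808, -0.4129, 0.8737)  len=0.0535
  (v33,v4,v5) [-++] → (0.463808, -0.4129, 0.8737)–(0.4129, -0.4129, 0.890244)  len=0.0535

Chained into 1 loop(s):
  loop 1: 20 segments, perimeter = 5.8852
Total perimeter = 5.885

loops=1 perimeter=5.885


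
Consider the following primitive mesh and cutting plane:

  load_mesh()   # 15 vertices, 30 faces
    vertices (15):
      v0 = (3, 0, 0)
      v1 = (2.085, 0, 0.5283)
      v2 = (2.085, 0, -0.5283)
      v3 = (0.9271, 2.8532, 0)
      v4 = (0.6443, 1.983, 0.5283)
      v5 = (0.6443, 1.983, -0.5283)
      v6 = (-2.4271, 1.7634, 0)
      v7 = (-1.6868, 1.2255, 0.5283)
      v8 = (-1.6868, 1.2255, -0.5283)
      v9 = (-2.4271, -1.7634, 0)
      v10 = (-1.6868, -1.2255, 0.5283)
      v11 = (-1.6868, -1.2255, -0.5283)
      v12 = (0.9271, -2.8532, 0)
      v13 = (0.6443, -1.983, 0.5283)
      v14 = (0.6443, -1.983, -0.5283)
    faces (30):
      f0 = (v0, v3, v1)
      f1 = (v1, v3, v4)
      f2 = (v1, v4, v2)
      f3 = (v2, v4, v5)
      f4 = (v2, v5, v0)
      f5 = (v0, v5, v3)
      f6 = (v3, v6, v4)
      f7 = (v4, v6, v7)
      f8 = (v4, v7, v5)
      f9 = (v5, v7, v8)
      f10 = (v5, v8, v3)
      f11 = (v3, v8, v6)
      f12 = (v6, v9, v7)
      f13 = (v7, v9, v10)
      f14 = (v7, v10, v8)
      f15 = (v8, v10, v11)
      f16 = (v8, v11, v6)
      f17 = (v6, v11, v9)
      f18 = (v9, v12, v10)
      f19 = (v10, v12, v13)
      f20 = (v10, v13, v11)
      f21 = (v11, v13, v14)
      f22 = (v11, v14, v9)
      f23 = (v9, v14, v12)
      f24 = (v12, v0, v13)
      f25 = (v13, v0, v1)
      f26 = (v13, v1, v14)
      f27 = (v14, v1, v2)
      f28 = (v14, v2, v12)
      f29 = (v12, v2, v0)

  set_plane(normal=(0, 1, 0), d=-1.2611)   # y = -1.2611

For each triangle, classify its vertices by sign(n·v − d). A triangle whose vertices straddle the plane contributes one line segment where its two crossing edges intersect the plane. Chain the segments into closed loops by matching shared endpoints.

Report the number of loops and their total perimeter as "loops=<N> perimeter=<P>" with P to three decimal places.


loops=2 perimeter=6.250

Straddling triangles (14 of 30):
  (v6,v9,v7) [+-+] → (-2.4271, -1.2611, 0)–(-2.30269, -1.2611, 0.0887835)  len=0.1528
  (v7,v9,v10) [+-+] → (-2.30269, -1.2611, 0.0887835)–(-1.7358, -1.2611, 0.493335)  len=0.6964
  (v6,v11,v9) [++-] → (-1.7358, -1.2611, -0.493335)–(-2.4271, -1.2611, 0)  len=0.8493
  (v9,v12,v10) [--+] → (-1.62963, -1.2611, 0.516745)–(-1.7358, -1.2611, 0.493335)  len=0.1087
  (v10,v12,v13) [+--] → (-1.62963, -1.2611, 0.516745)–(-1.57725, -1.2611, 0.5283)  len=0.0536
  (v10,v13,v11) [+-+] → (-1.57725, -1.2611, 0.5283)–(-1.57725, -1.2611, -0.478643)  len=1.0069
  (v11,v13,v14) [+--] → (-1.57725, -1.2611, -0.478643)–(-1.57725, -1.2611, -0.5283)  len=0.0497
  (v11,v14,v9) [+--] → (-1.57725, -1.2611, -0.5283)–(-1.7358, -1.2611, -0.493335)  len=0.1624
  (v12,v0,v13) [-+-] → (2.08379, -1.2611, 0)–(1.50188, -1.2611, 0.335975)  len=0.6719
  (v13,v0,v1) [-++] → (1.50188, -1.2611, 0.335975)–(1.16878, -1.2611, 0.5283)  len=0.3846
  (v13,v1,v14) [-+-] → (1.16878, -1.2611, 0.5283)–(1.16878, -1.2611, -0.143651)  len=0.6720
  (v14,v1,v2) [-++] → (1.16878, -1.2611, -0.143651)–(1.16878, -1.2611, -0.5283)  len=0.3846
  (v14,v2,v12) [-+-] → (1.16878, -1.2611, -0.5283)–(1.57321, -1.2611, -0.294794)  len=0.4670
  (v12,v2,v0) [-++] → (1.57321, -1.2611, -0.294794)–(2.08379, -1.2611, 0)  len=0.5896

Chained into 2 loop(s):
  loop 1: 8 segments, perimeter = 3.0799
  loop 2: 6 segments, perimeter = 3.1697
Total perimeter = 6.250


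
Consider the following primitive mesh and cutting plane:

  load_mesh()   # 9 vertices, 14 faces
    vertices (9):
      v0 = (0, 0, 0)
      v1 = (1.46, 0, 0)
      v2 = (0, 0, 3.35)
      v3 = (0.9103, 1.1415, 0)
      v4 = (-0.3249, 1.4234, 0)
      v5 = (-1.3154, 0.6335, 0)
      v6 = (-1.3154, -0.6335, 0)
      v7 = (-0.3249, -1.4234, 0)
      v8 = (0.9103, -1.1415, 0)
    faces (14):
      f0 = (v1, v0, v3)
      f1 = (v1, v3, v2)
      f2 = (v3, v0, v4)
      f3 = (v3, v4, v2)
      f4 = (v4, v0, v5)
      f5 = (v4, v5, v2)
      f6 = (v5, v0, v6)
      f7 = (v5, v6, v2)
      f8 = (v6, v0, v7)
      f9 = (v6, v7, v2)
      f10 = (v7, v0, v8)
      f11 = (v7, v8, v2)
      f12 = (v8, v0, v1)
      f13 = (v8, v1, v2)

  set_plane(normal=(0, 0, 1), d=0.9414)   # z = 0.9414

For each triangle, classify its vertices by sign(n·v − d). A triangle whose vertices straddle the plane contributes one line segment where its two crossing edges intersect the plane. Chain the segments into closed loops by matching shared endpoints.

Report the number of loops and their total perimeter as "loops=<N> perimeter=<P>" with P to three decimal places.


loops=1 perimeter=6.376

Straddling triangles (7 of 14):
  (v1,v3,v2) [--+] → (0.654492, 0.820721, 0.9414)–(1.04972, 0, 0.9414)  len=0.9109
  (v3,v4,v2) [--+] → (-0.233598, 1.0234, 0.9414)–(0.654492, 0.820721, 0.9414)  len=0.9109
  (v4,v5,v2) [--+] → (-0.945753, 0.455477, 0.9414)–(-0.233598, 1.0234, 0.9414)  len=0.9109
  (v5,v6,v2) [--+] → (-0.945753, -0.455477, 0.9414)–(-0.945753, 0.455477, 0.9414)  len=0.9110
  (v6,v7,v2) [--+] → (-0.233598, -1.0234, 0.9414)–(-0.945753, -0.455477, 0.9414)  len=0.9109
  (v7,v8,v2) [--+] → (0.654492, -0.820721, 0.9414)–(-0.233598, -1.0234, 0.9414)  len=0.9109
  (v8,v1,v2) [--+] → (1.04972, 0, 0.9414)–(0.654492, -0.820721, 0.9414)  len=0.9109

Chained into 1 loop(s):
  loop 1: 7 segments, perimeter = 6.3764
Total perimeter = 6.376


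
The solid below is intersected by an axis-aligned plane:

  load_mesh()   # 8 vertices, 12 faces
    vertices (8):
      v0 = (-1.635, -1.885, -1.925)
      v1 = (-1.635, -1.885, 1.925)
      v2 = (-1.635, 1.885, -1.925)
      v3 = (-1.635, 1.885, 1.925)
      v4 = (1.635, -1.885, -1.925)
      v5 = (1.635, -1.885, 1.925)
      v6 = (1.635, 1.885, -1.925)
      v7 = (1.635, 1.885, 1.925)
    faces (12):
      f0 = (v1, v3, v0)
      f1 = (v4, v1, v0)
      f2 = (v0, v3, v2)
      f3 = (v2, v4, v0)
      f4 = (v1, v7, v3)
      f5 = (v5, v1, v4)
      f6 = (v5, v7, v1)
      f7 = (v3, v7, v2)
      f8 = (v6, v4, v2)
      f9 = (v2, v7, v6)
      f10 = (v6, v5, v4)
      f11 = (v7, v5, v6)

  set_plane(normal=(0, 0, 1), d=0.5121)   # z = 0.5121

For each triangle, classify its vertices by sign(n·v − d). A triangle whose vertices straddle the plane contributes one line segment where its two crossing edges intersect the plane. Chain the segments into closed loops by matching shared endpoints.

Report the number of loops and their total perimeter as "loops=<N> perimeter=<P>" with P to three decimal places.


loops=1 perimeter=14.080

Straddling triangles (8 of 12):
  (v1,v3,v0) [++-] → (-1.635, 0.501459, 0.5121)–(-1.635, -1.885, 0.5121)  len=2.3865
  (v4,v1,v0) [-+-] → (-0.434952, -1.885, 0.5121)–(-1.635, -1.885, 0.5121)  len=1.2000
  (v0,v3,v2) [-+-] → (-1.635, 0.501459, 0.5121)–(-1.635, 1.885, 0.5121)  len=1.3835
  (v5,v1,v4) [++-] → (-0.434952, -1.885, 0.5121)–(1.635, -1.885, 0.5121)  len=2.0700
  (v3,v7,v2) [++-] → (0.434952, 1.885, 0.5121)–(-1.635, 1.885, 0.5121)  len=2.0700
  (v2,v7,v6) [-+-] → (0.434952, 1.885, 0.5121)–(1.635, 1.885, 0.5121)  len=1.2000
  (v6,v5,v4) [-+-] → (1.635, -0.501459, 0.5121)–(1.635, -1.885, 0.5121)  len=1.3835
  (v7,v5,v6) [++-] → (1.635, -0.501459, 0.5121)–(1.635, 1.885, 0.5121)  len=2.3865

Chained into 1 loop(s):
  loop 1: 8 segments, perimeter = 14.0800
Total perimeter = 14.080


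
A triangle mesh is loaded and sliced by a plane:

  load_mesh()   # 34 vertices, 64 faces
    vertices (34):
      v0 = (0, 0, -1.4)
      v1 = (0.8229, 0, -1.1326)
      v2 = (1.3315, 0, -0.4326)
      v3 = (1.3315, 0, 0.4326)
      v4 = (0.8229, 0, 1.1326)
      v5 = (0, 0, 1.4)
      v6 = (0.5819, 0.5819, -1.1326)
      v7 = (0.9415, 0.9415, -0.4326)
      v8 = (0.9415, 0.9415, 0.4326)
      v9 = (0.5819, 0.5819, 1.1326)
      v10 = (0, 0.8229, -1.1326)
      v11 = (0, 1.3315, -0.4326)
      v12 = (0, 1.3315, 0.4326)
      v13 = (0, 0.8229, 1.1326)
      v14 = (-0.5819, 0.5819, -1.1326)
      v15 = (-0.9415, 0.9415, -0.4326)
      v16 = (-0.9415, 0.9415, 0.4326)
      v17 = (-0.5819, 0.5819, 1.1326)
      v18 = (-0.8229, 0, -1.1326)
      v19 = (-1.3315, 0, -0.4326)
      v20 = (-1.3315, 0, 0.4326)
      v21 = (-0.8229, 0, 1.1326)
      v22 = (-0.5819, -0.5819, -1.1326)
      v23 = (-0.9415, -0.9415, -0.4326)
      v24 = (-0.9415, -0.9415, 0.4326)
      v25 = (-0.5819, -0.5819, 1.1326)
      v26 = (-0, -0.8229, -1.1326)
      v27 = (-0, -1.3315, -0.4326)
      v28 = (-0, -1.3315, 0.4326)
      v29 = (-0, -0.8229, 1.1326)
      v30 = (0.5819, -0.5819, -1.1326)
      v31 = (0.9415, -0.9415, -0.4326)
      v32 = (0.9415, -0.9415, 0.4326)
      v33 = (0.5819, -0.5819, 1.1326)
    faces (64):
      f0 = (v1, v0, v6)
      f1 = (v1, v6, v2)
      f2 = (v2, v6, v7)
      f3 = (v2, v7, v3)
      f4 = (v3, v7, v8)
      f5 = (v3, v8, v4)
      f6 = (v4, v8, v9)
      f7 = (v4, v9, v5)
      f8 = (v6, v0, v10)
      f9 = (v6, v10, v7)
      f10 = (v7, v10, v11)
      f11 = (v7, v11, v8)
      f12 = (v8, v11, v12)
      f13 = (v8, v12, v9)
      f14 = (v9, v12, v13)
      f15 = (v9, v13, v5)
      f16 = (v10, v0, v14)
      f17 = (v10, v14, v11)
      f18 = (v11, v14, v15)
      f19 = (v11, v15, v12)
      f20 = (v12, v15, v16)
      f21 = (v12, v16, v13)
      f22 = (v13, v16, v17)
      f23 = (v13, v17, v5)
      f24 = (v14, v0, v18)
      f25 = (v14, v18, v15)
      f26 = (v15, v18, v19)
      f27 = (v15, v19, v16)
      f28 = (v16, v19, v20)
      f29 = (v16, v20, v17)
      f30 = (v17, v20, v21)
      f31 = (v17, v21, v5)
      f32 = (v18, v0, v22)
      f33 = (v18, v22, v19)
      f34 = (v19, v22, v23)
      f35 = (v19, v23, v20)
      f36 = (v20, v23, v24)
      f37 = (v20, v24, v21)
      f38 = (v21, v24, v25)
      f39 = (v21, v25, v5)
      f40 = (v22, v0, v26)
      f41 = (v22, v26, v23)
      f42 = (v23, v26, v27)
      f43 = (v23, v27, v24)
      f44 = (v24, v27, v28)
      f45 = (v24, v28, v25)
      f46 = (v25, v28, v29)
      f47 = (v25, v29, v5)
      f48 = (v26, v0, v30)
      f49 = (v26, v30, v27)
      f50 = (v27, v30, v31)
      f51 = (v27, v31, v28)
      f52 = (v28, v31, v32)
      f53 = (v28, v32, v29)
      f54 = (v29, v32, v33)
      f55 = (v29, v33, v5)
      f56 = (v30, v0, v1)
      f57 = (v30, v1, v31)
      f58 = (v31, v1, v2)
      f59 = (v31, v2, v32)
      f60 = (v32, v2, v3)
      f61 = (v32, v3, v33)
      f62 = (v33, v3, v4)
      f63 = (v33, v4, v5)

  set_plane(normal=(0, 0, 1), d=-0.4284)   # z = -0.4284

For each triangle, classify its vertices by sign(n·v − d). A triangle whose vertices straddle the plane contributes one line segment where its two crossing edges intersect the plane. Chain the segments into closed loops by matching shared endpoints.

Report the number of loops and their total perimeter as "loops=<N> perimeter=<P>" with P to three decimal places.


loops=1 perimeter=8.153

Straddling triangles (16 of 64):
  (v2,v7,v3) [--+] → (0.943393, 0.93693, -0.4284)–(1.3315, 0, -0.4284)  len=1.0141
  (v3,v7,v8) [+-+] → (0.943393, 0.93693, -0.4284)–(0.9415, 0.9415, -0.4284)  len=0.0049
  (v7,v11,v8) [--+] → (0.00457039, 1.32961, -0.4284)–(0.9415, 0.9415, -0.4284)  len=1.0141
  (v8,v11,v12) [+-+] → (0.00457039, 1.32961, -0.4284)–(0, 1.3315, -0.4284)  len=0.0049
  (v11,v15,v12) [--+] → (-0.93693, 0.943393, -0.4284)–(0, 1.3315, -0.4284)  len=1.0141
  (v12,v15,v16) [+-+] → (-0.93693, 0.943393, -0.4284)–(-0.9415, 0.9415, -0.4284)  len=0.0049
  (v15,v19,v16) [--+] → (-1.32961, 0.00457039, -0.4284)–(-0.9415, 0.9415, -0.4284)  len=1.0141
  (v16,v19,v20) [+-+] → (-1.32961, 0.00457039, -0.4284)–(-1.3315, 0, -0.4284)  len=0.0049
  (v19,v23,v20) [--+] → (-0.943393, -0.93693, -0.4284)–(-1.3315, 0, -0.4284)  len=1.0141
  (v20,v23,v24) [+-+] → (-0.943393, -0.93693, -0.4284)–(-0.9415, -0.9415, -0.4284)  len=0.0049
  (v23,v27,v24) [--+] → (-0.00457039, -1.32961, -0.4284)–(-0.9415, -0.9415, -0.4284)  len=1.0141
  (v24,v27,v28) [+-+] → (-0.00457039, -1.32961, -0.4284)–(0, -1.3315, -0.4284)  len=0.0049
  (v27,v31,v28) [--+] → (0.93693, -0.943393, -0.4284)–(0, -1.3315, -0.4284)  len=1.0141
  (v28,v31,v32) [+-+] → (0.93693, -0.943393, -0.4284)–(0.9415, -0.9415, -0.4284)  len=0.0049
  (v31,v2,v32) [--+] → (1.32961, -0.00457039, -0.4284)–(0.9415, -0.9415, -0.4284)  len=1.0141
  (v32,v2,v3) [+-+] → (1.32961, -0.00457039, -0.4284)–(1.3315, 0, -0.4284)  len=0.0049

Chained into 1 loop(s):
  loop 1: 16 segments, perimeter = 8.1526
Total perimeter = 8.153


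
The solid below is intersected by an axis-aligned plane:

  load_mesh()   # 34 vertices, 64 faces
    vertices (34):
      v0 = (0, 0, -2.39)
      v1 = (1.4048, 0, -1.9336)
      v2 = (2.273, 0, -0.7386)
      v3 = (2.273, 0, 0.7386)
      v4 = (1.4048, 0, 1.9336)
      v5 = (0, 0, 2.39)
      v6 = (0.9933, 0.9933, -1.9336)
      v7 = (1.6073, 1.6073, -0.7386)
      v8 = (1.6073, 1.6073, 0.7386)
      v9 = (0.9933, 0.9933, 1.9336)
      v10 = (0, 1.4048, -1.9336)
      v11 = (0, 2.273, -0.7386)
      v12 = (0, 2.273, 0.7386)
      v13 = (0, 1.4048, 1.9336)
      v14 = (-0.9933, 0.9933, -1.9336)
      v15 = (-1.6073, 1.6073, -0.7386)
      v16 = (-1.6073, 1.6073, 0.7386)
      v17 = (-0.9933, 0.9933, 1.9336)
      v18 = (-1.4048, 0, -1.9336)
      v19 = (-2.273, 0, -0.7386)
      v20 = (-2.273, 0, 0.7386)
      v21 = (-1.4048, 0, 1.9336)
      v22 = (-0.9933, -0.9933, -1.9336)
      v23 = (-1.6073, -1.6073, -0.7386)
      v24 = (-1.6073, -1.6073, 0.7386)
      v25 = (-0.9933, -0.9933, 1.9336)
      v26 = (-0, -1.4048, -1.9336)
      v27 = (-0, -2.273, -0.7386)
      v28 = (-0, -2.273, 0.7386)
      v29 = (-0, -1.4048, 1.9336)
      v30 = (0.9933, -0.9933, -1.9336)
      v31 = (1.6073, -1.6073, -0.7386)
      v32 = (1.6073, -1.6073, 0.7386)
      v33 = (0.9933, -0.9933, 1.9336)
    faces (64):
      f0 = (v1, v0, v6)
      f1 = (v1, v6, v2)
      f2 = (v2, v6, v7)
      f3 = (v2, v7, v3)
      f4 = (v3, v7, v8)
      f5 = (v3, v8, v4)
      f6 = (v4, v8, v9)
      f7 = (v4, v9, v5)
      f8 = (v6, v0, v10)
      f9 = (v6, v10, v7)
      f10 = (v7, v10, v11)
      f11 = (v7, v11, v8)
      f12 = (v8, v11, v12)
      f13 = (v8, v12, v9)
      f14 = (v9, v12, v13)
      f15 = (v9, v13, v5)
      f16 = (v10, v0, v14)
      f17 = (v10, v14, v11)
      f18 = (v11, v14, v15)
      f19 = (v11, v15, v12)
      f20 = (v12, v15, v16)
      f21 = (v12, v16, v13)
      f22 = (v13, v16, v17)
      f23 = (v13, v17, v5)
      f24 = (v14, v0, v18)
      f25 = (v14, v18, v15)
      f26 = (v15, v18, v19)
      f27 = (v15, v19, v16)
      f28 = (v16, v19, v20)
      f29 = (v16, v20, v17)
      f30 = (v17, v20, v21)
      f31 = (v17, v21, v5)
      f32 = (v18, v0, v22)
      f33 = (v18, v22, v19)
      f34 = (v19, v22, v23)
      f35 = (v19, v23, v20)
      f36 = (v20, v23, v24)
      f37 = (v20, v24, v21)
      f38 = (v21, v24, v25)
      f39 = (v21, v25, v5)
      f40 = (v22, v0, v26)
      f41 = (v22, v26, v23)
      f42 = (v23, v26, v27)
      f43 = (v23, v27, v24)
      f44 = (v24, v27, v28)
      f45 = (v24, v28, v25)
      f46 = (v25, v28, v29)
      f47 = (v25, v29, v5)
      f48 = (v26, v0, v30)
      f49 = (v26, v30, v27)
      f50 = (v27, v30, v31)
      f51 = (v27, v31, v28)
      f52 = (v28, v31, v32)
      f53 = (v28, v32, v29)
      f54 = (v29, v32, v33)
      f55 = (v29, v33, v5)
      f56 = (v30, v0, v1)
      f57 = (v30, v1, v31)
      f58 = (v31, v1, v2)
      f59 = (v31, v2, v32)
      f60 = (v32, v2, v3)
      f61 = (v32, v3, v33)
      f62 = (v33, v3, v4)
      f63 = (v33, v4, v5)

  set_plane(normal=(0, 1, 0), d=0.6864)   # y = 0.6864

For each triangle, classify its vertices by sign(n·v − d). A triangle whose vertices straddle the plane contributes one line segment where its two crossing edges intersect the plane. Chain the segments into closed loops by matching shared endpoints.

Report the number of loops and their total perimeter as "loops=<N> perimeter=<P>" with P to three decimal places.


Straddling triangles (20 of 64):
  (v1,v0,v6) [--+] → (0.6864, 0.6864, -2.07461)–(1.12044, 0.6864, -1.9336)  len=0.4564
  (v1,v6,v2) [-+-] → (1.12044, 0.6864, -1.9336)–(1.38869, 0.6864, -1.56438)  len=0.4564
  (v2,v6,v7) [-++] → (1.38869, 0.6864, -1.56438)–(1.98871, 0.6864, -0.7386)  len=1.0208
  (v2,v7,v3) [-+-] → (1.98871, 0.6864, -0.7386)–(1.98871, 0.6864, 0.107759)  len=0.8464
  (v3,v7,v8) [-++] → (1.98871, 0.6864, 0.107759)–(1.98871, 0.6864, 0.7386)  len=0.6308
  (v3,v8,v4) [-+-] → (1.98871, 0.6864, 0.7386)–(1.49128, 0.6864, 1.42327)  len=0.8463
  (v4,v8,v9) [-++] → (1.49128, 0.6864, 1.42327)–(1.12044, 0.6864, 1.9336)  len=0.6308
  (v4,v9,v5) [-+-] → (1.12044, 0.6864, 1.9336)–(0.6864, 0.6864, 2.07461)  len=0.4564
  (v6,v0,v10) [+-+] → (0.6864, 0.6864, -2.07461)–(0, 0.6864, -2.167)  len=0.6926
  (v9,v13,v5) [++-] → (0, 0.6864, 2.167)–(0.6864, 0.6864, 2.07461)  len=0.6926
  (v10,v0,v14) [+-+] → (0, 0.6864, -2.167)–(-0.6864, 0.6864, -2.07461)  len=0.6926
  (v13,v17,v5) [++-] → (-0.6864, 0.6864, 2.07461)–(0, 0.6864, 2.167)  len=0.6926
  (v14,v0,v18) [+--] → (-0.6864, 0.6864, -2.07461)–(-1.12044, 0.6864, -1.9336)  len=0.4564
  (v14,v18,v15) [+-+] → (-1.12044, 0.6864, -1.9336)–(-1.49128, 0.6864, -1.42327)  len=0.6308
  (v15,v18,v19) [+--] → (-1.49128, 0.6864, -1.42327)–(-1.98871, 0.6864, -0.7386)  len=0.8463
  (v15,v19,v16) [+-+] → (-1.98871, 0.6864, -0.7386)–(-1.98871, 0.6864, -0.107759)  len=0.6308
  (v16,v19,v20) [+--] → (-1.98871, 0.6864, -0.107759)–(-1.98871, 0.6864, 0.7386)  len=0.8464
  (v16,v20,v17) [+-+] → (-1.98871, 0.6864, 0.7386)–(-1.38869, 0.6864, 1.56438)  len=1.0208
  (v17,v20,v21) [+--] → (-1.38869, 0.6864, 1.56438)–(-1.12044, 0.6864, 1.9336)  len=0.4564
  (v17,v21,v5) [+--] → (-1.12044, 0.6864, 1.9336)–(-0.6864, 0.6864, 2.07461)  len=0.4564

Chained into 1 loop(s):
  loop 1: 20 segments, perimeter = 13.4588
Total perimeter = 13.459

loops=1 perimeter=13.459
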